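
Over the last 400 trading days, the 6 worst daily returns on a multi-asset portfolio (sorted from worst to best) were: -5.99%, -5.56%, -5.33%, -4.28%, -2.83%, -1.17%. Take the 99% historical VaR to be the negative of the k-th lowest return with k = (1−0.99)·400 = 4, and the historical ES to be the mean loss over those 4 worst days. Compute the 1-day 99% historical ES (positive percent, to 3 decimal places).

5.290%

The 4 worst returns sum to -21.16%.
ES = −(-21.16%) / 4 = 5.29% ≈ 5.290%.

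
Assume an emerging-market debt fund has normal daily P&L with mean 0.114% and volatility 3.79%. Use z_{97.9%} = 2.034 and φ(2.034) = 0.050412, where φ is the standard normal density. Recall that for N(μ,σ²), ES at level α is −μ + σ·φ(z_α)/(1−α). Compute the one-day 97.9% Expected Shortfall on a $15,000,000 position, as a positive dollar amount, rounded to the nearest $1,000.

Tail multiplier: φ(z)/(1−α) = 0.050412 / 0.021 = 2.401.
ES = −(0.114%) + 3.79% × 2.401 = 8.986%.
On $15,000,000: 0.08986 × $15,000,000 = $1,347,900.

$1,348,000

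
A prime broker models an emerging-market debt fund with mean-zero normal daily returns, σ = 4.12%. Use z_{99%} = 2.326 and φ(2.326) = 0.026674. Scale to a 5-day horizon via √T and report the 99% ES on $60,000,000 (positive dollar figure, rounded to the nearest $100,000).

$14,700,000

σ_{5d} = 4.12% × √5 = 9.213%.
ES multiplier = φ(z)/(1−α) = 0.026674/0.01 = 2.667.
ES = 9.213% × 2.667 = 24.571%; on $60,000,000: $14,742,600.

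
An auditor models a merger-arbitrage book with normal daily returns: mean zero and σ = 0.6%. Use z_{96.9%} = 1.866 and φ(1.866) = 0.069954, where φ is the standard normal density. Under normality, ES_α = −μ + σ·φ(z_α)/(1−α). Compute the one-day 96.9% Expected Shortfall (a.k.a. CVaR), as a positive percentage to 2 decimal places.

Tail multiplier: φ(z)/(1−α) = 0.069954 / 0.031 = 2.257.
ES = 0.6% × 2.257 = 1.354%.

1.35%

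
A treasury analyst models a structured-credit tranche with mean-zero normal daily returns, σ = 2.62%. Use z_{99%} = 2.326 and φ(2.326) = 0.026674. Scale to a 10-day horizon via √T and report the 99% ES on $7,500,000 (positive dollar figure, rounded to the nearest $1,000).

$1,657,000

σ_{10d} = 2.62% × √10 = 8.285%.
ES multiplier = φ(z)/(1−α) = 0.026674/0.01 = 2.667.
ES = 8.285% × 2.667 = 22.096%; on $7,500,000: $1,657,200.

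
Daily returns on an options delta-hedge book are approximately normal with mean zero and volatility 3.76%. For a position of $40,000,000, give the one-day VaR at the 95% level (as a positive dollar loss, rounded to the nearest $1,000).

$2,474,000

At 95% one-sided, z = 1.645.
VaR = z·σ = 1.645 × 3.76% = 6.185%.
On $40,000,000: 0.06185 × $40,000,000 = $2,474,000.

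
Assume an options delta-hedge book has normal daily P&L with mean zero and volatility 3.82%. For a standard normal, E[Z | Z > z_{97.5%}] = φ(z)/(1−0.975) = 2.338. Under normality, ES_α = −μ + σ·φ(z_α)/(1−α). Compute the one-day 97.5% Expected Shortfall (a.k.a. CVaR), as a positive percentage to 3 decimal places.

8.931%

ES = 3.82% × 2.338 = 8.931%.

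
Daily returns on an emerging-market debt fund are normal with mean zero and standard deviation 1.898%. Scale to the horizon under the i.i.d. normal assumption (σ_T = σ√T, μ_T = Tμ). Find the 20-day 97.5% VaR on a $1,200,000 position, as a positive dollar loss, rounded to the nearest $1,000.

$200,000

At 97.5%, z = 1.960.
σ_{20d} = 1.898% × √20 = 8.488%.
VaR = 1.960 × 8.488% = 16.636%.
On $1,200,000: 0.16636 × $1,200,000 = $199,632.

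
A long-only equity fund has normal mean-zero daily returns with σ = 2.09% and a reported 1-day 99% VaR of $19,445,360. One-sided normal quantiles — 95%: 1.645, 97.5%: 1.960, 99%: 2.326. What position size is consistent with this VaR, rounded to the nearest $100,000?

VaR as a fraction of value: z·σ = 2.326 × 2.09% = 4.86134%.
Position = $19,445,360 / 0.0486134 = $400,000,000.

$400,000,000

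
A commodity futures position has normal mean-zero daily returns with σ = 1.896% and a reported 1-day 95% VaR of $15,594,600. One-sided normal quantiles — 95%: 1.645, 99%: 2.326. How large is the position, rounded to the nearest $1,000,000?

$500,000,000

VaR as a fraction of value: z·σ = 1.645 × 1.896% = 3.11892%.
Position = $15,594,600 / 0.0311892 = $500,000,000.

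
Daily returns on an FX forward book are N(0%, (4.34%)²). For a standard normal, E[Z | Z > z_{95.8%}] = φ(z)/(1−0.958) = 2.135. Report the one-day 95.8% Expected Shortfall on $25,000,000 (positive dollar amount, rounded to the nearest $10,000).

$2,320,000

ES = 4.34% × 2.135 = 9.266%.
On $25,000,000: 0.09266 × $25,000,000 = $2,316,500.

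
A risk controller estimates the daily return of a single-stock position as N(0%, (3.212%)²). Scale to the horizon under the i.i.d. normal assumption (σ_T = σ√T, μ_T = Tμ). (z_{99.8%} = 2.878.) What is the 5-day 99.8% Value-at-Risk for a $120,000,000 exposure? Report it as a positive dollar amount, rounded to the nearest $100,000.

$24,800,000

σ_{5d} = 3.212% × √5 = 7.182%.
VaR = 2.878 × 7.182% = 20.670%.
On $120,000,000: 0.20670 × $120,000,000 = $24,804,000.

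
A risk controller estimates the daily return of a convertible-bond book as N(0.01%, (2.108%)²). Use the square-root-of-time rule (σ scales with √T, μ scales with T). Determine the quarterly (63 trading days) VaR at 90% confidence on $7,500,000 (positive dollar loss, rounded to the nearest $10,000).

$1,560,000

At 90%, z = 1.282.
σ_{63d} = 2.108% × √63 = 16.732%; μ_{63d} = 63 × 0.01% = 0.630%.
VaR = −(0.630%) + 1.282 × 16.732% = 20.820%.
On $7,500,000: 0.20820 × $7,500,000 = $1,561,500.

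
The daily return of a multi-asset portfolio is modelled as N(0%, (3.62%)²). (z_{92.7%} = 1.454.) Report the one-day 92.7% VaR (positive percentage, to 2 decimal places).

5.26%

VaR = z·σ = 1.454 × 3.62% = 5.263%.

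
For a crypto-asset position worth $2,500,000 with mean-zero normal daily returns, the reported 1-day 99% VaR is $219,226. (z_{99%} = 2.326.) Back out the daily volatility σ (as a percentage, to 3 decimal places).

VaR as a fraction: $219,226 / $2,500,000 = 8.769%.
σ = VaR / z = 8.769% / 2.326 = 3.770%.

3.770%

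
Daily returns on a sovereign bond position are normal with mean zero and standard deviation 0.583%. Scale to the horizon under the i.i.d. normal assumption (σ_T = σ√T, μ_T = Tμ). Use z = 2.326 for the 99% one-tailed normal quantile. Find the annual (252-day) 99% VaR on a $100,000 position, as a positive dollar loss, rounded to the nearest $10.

σ_{252d} = 0.583% × √252 = 9.255%.
VaR = 2.326 × 9.255% = 21.527%.
On $100,000: 0.21527 × $100,000 = $21,527.

$21,530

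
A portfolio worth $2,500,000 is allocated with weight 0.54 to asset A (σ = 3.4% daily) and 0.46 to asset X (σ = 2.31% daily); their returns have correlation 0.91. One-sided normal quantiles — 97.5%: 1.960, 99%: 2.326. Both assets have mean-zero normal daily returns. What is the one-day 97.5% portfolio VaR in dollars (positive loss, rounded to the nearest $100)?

σ_p² = 0.54²·3.4² + 0.46²·2.31² + 2·0.91·0.54·0.46·3.4·2.31 = 8.0507 (%²).
σ_p = √8.0507 = 2.837%.
VaR = 1.960 × 2.837% = 5.561%; on $2,500,000 that is $139,025.

$139,000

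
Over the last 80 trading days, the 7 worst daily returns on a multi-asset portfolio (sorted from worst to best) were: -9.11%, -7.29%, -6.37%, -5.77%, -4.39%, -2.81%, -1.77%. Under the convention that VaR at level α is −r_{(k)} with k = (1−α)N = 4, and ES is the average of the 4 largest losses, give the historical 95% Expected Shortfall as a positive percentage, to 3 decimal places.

7.135%

The 4 worst returns sum to -28.54%.
ES = −(-28.54%) / 4 = 7.135%.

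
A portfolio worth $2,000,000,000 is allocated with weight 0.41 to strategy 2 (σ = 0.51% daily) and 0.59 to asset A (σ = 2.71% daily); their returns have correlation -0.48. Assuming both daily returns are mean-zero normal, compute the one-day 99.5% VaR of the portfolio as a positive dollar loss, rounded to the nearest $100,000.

σ_p² = 0.41²·0.51² + 0.59²·2.71² + 2·-0.48·0.41·0.59·0.51·2.71 = 2.2792 (%²).
σ_p = √2.2792 = 1.510%.
At 99.5%, z = 2.576.
VaR = 2.576 × 1.510% = 3.890%; on $2,000,000,000 that is $77,800,000.

$77,800,000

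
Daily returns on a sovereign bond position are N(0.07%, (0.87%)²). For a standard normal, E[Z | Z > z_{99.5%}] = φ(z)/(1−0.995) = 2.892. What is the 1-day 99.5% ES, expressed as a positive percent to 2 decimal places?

2.45%

ES = −(0.07%) + 0.87% × 2.892 = 2.446%.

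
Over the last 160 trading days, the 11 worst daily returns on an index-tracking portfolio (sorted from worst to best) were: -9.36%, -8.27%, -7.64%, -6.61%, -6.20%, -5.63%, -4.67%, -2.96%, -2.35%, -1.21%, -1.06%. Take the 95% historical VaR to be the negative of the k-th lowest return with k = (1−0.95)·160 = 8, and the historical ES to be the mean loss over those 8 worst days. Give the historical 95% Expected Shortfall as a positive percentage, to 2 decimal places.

The 8 worst returns sum to -51.34%.
ES = −(-51.34%) / 8 = 6.4175% ≈ 6.42%.

6.42%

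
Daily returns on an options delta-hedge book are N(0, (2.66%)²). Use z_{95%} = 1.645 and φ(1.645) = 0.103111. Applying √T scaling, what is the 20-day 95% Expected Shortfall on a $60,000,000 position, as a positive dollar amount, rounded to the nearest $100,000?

$14,700,000

σ_{20d} = 2.66% × √20 = 11.896%.
ES multiplier = φ(z)/(1−α) = 0.103111/0.05 = 2.062.
ES = 11.896% × 2.062 = 24.530%; on $60,000,000: $14,718,000.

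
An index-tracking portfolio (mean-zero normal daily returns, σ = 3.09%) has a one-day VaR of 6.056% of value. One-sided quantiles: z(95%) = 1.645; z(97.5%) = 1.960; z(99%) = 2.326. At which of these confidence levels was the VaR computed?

Implied z = VaR/σ = 6.056 / 3.09 = 1.960.
This matches z(97.5%) = 1.960.

97.5%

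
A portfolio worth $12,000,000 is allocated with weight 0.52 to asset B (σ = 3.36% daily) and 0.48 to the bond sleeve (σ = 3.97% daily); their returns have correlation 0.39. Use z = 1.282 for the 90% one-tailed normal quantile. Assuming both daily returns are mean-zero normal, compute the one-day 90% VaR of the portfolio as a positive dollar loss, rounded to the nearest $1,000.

$469,000

σ_p² = 0.52²·3.36² + 0.48²·3.97² + 2·0.39·0.52·0.48·3.36·3.97 = 9.2810 (%²).
σ_p = √9.2810 = 3.046%.
VaR = 1.282 × 3.046% = 3.905%; on $12,000,000 that is $468,600.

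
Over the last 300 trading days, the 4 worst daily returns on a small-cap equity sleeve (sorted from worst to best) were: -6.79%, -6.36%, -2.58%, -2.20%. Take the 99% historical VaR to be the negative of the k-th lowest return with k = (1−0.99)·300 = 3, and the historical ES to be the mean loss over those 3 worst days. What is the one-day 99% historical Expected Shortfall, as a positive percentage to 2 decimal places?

The 3 worst returns sum to -15.73%.
ES = −(-15.73%) / 3 = 5.2433…% ≈ 5.24%.

5.24%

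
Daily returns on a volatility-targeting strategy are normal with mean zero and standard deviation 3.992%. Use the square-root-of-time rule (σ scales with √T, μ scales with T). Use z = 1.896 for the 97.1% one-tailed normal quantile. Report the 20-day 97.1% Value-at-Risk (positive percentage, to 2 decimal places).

σ_{20d} = 3.992% × √20 = 17.853%.
VaR = 1.896 × 17.853% = 33.849%.

33.85%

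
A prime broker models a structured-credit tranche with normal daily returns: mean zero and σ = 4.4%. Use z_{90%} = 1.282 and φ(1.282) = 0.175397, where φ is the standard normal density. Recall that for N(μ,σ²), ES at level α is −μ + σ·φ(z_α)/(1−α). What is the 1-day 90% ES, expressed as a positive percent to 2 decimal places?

7.72%

Tail multiplier: φ(z)/(1−α) = 0.175397 / 0.1 = 1.754.
ES = 4.4% × 1.754 = 7.718%.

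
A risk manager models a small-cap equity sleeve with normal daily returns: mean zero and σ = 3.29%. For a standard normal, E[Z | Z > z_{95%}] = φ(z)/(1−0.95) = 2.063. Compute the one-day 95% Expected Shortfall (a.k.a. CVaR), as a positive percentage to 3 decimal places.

ES = 3.29% × 2.063 = 6.787%.

6.787%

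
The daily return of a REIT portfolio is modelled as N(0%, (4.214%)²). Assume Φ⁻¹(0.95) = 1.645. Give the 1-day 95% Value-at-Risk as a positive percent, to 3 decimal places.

VaR = z·σ = 1.645 × 4.214% = 6.932%.

6.932%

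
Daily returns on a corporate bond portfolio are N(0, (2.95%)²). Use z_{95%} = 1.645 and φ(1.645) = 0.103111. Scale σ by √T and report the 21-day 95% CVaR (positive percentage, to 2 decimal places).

σ_{21d} = 2.95% × √21 = 13.519%.
ES multiplier = φ(z)/(1−α) = 0.103111/0.05 = 2.062.
ES = 13.519% × 2.062 = 27.876%.

27.88%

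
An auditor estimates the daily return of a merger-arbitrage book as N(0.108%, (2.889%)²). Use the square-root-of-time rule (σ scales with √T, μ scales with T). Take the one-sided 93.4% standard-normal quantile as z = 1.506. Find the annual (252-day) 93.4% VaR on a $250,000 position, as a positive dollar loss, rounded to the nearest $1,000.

σ_{252d} = 2.889% × √252 = 45.861%; μ_{252d} = 252 × 0.108% = 27.216%.
VaR = −(27.216%) + 1.506 × 45.861% = 41.851%.
On $250,000: 0.41851 × $250,000 = $104,628.

$105,000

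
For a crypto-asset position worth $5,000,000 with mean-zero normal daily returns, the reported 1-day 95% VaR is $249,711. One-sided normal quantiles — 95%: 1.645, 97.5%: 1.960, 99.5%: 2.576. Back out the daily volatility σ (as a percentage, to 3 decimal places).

3.036%

VaR as a fraction: $249,711 / $5,000,000 = 4.994%.
σ = VaR / z = 4.994% / 1.645 = 3.036%.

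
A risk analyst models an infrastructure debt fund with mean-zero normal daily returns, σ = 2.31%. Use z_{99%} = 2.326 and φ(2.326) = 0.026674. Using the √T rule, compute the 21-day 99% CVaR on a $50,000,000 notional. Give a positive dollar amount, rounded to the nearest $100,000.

$14,100,000

σ_{21d} = 2.31% × √21 = 10.586%.
ES multiplier = φ(z)/(1−α) = 0.026674/0.01 = 2.667.
ES = 10.586% × 2.667 = 28.233%; on $50,000,000: $14,116,500.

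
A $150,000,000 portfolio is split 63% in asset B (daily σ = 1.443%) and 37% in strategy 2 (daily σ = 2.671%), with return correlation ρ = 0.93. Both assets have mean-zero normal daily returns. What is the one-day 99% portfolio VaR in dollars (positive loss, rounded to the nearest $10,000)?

σ_p² = 0.63²·1.443² + 0.37²·2.671² + 2·0.93·0.63·0.37·1.443·2.671 = 3.4742 (%²).
σ_p = √3.4742 = 1.864%.
At 99%, z = 2.326.
VaR = 2.326 × 1.864% = 4.336%; on $150,000,000 that is $6,504,000.

$6,500,000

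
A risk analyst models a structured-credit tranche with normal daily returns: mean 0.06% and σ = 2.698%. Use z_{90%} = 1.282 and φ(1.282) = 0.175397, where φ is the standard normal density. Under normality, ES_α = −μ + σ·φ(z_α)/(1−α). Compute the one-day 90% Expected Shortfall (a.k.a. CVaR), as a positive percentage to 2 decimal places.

4.67%

Tail multiplier: φ(z)/(1−α) = 0.175397 / 0.1 = 1.754.
ES = −(0.06%) + 2.698% × 1.754 = 4.672%.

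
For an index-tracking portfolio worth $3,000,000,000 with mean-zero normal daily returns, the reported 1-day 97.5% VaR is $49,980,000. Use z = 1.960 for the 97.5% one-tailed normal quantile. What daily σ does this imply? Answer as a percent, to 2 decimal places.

VaR as a fraction: $49,980,000 / $3,000,000,000 = 1.666%.
σ = VaR / z = 1.666% / 1.960 = 0.850%.

0.85%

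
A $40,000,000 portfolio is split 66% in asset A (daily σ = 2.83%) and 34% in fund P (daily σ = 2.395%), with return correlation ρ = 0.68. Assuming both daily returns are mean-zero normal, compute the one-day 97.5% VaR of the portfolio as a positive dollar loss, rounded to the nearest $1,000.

$1,955,000

σ_p² = 0.66²·2.83² + 0.34²·2.395² + 2·0.68·0.66·0.34·2.83·2.395 = 6.2203 (%²).
σ_p = √6.2203 = 2.494%.
At 97.5%, z = 1.960.
VaR = 1.960 × 2.494% = 4.888%; on $40,000,000 that is $1,955,200.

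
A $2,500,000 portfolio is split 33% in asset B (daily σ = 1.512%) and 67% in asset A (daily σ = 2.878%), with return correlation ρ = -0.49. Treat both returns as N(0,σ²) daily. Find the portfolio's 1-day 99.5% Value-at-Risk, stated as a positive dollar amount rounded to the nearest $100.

$112,000

σ_p² = 0.33²·1.512² + 0.67²·2.878² + 2·-0.49·0.33·0.67·1.512·2.878 = 3.0243 (%²).
σ_p = √3.0243 = 1.739%.
At 99.5%, z = 2.576.
VaR = 2.576 × 1.739% = 4.480%; on $2,500,000 that is $112,000.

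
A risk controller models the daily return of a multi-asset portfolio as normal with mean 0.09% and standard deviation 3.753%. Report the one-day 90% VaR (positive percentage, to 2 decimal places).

4.72%

At 90% one-sided, z = 1.282.
VaR = −μ + z·σ = −(0.09%) + 1.282 × 3.753% = 4.721%.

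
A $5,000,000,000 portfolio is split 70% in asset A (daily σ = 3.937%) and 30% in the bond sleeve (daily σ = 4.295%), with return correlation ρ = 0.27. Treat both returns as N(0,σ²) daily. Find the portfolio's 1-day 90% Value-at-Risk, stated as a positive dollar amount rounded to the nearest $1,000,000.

σ_p² = 0.7²·3.937² + 0.3²·4.295² + 2·0.27·0.7·0.3·3.937·4.295 = 11.1727 (%²).
σ_p = √11.1727 = 3.343%.
At 90%, z = 1.282.
VaR = 1.282 × 3.343% = 4.286%; on $5,000,000,000 that is $214,300,000.

$214,000,000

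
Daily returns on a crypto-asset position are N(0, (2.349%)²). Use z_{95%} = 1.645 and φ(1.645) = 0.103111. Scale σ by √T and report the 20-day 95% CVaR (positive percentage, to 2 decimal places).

21.66%

σ_{20d} = 2.349% × √20 = 10.505%.
ES multiplier = φ(z)/(1−α) = 0.103111/0.05 = 2.062.
ES = 10.505% × 2.062 = 21.661%.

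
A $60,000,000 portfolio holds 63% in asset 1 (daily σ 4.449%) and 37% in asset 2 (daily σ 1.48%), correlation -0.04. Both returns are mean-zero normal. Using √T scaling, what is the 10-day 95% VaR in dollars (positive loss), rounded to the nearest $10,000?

σ_p = √(0.63²·4.449² + 0.37²·1.48² + 2·-0.04·0.63·0.37·4.449·1.48) = 2.834%.
σ_{10d} = 2.834% × √10 = 8.962%.
z(95%) = 1.645.
VaR = 1.645 × 8.962% = 14.742%; on $60,000,000 that is $8,845,200.

$8,850,000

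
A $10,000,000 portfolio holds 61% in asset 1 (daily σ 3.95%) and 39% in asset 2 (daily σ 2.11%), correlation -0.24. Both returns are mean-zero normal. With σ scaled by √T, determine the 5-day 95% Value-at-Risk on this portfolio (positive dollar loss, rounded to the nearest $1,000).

σ_p = √(0.61²·3.95² + 0.39²·2.11² + 2·-0.24·0.61·0.39·3.95·2.11) = 2.352%.
σ_{5d} = 2.352% × √5 = 5.259%.
z(95%) = 1.645.
VaR = 1.645 × 5.259% = 8.651%; on $10,000,000 that is $865,100.

$865,000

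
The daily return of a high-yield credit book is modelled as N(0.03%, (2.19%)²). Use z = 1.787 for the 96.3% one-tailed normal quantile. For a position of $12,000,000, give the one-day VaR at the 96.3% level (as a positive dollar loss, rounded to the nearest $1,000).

$466,000

VaR = −μ + z·σ = −(0.03%) + 1.787 × 2.19% = 3.884%.
On $12,000,000: 0.03884 × $12,000,000 = $466,080.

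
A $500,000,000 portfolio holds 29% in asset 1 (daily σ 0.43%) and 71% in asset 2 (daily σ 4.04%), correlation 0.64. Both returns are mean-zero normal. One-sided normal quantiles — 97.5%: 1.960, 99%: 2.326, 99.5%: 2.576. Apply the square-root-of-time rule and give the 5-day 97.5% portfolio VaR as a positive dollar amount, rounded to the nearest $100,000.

σ_p = √(0.29²·0.43² + 0.71²·4.04² + 2·0.64·0.29·0.71·0.43·4.04) = 2.950%.
σ_{5d} = 2.950% × √5 = 6.596%.
VaR = 1.960 × 6.596% = 12.928%; on $500,000,000 that is $64,640,000.

$64,600,000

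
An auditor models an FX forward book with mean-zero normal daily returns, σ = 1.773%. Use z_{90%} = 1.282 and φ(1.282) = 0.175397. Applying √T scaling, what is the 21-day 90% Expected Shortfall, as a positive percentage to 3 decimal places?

14.251%

σ_{21d} = 1.773% × √21 = 8.125%.
ES multiplier = φ(z)/(1−α) = 0.175397/0.1 = 1.754.
ES = 8.125% × 1.754 = 14.251%.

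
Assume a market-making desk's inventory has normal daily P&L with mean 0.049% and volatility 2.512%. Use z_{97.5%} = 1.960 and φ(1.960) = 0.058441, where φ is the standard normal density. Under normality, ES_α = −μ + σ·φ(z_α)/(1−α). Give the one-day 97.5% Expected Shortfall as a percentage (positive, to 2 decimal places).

Tail multiplier: φ(z)/(1−α) = 0.058441 / 0.025 = 2.338.
ES = −(0.049%) + 2.512% × 2.338 = 5.824%.

5.82%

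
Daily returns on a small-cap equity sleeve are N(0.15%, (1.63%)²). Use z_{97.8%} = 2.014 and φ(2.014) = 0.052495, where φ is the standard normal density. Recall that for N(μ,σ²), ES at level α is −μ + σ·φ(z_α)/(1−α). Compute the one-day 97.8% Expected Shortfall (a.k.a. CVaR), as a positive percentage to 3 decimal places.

Tail multiplier: φ(z)/(1−α) = 0.052495 / 0.022 = 2.386.
ES = −(0.15%) + 1.63% × 2.386 = 3.739%.

3.739%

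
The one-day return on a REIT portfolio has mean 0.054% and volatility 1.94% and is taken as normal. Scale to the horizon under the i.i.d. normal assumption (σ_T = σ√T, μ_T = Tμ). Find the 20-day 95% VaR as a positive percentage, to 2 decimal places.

13.19%

At 95%, z = 1.645.
σ_{20d} = 1.94% × √20 = 8.676%; μ_{20d} = 20 × 0.054% = 1.080%.
VaR = −(1.080%) + 1.645 × 8.676% = 13.192%.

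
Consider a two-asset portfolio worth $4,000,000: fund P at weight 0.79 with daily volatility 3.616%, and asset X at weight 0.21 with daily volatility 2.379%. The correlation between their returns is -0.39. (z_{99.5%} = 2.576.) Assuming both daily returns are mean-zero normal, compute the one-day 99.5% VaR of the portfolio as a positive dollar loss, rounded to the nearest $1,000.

$278,000

σ_p² = 0.79²·3.616² + 0.21²·2.379² + 2·-0.39·0.79·0.21·3.616·2.379 = 7.2968 (%²).
σ_p = √7.2968 = 2.701%.
VaR = 2.576 × 2.701% = 6.958%; on $4,000,000 that is $278,320.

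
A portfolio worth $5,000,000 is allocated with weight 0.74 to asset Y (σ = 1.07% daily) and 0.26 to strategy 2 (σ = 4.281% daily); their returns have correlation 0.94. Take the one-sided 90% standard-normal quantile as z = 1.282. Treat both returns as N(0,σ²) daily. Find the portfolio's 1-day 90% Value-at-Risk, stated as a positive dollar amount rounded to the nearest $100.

σ_p² = 0.74²·1.07² + 0.26²·4.281² + 2·0.94·0.74·0.26·1.07·4.281 = 3.5227 (%²).
σ_p = √3.5227 = 1.877%.
VaR = 1.282 × 1.877% = 2.406%; on $5,000,000 that is $120,300.

$120,300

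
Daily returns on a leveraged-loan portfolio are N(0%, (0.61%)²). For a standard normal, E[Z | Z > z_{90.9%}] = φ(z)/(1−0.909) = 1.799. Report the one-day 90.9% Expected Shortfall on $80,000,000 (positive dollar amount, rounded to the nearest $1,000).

ES = 0.61% × 1.799 = 1.097%.
On $80,000,000: 0.01097 × $80,000,000 = $877,600.

$878,000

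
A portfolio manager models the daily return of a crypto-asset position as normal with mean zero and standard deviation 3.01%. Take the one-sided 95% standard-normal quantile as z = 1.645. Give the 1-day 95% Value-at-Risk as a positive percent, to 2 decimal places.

4.95%

VaR = z·σ = 1.645 × 3.01% = 4.951%.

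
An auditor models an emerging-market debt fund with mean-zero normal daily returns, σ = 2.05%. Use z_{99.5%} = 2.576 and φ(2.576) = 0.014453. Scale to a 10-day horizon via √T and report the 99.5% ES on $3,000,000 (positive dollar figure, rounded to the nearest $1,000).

σ_{10d} = 2.05% × √10 = 6.483%.
ES multiplier = φ(z)/(1−α) = 0.014453/0.005 = 2.891.
ES = 6.483% × 2.891 = 18.742%; on $3,000,000: $562,260.

$562,000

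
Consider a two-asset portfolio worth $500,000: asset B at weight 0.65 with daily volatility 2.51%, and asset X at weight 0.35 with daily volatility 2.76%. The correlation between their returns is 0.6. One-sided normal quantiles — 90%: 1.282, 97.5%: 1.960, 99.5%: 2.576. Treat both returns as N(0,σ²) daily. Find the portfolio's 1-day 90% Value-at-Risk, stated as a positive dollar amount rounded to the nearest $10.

$15,010

σ_p² = 0.65²·2.51² + 0.35²·2.76² + 2·0.6·0.65·0.35·2.51·2.76 = 5.4862 (%²).
σ_p = √5.4862 = 2.342%.
VaR = 1.282 × 2.342% = 3.002%; on $500,000 that is $15,010.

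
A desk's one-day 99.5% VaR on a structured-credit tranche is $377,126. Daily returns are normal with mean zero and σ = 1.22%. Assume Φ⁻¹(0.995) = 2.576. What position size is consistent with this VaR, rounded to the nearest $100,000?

$12,000,000

VaR as a fraction of value: z·σ = 2.576 × 1.22% = 3.14272%.
Position = $377,126 / 0.0314272 = $11,999,987.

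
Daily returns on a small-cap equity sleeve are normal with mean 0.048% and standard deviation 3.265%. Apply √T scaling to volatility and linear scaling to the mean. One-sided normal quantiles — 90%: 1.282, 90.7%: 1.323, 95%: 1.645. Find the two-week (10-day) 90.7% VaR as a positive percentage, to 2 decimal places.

13.18%

σ_{10d} = 3.265% × √10 = 10.325%; μ_{10d} = 10 × 0.048% = 0.480%.
VaR = −(0.480%) + 1.323 × 10.325% = 13.180%.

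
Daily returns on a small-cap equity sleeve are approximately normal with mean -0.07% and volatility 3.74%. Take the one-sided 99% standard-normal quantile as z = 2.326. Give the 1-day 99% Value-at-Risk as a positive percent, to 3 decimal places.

8.769%

VaR = −μ + z·σ = −(-0.07%) + 2.326 × 3.74% = 8.769%.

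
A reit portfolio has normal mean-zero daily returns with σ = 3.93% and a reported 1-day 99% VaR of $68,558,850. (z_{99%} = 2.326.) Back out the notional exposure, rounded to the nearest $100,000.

$750,000,000

VaR as a fraction of value: z·σ = 2.326 × 3.93% = 9.14118%.
Position = $68,558,850 / 0.0914118 = $750,000,000.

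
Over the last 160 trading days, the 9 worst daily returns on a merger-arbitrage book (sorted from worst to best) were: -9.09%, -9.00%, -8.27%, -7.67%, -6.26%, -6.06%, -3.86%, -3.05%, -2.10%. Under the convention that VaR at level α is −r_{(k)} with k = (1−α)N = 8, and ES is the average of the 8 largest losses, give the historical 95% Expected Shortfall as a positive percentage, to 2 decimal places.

The 8 worst returns sum to -53.26%.
ES = −(-53.26%) / 8 = 6.6575% ≈ 6.66%.

6.66%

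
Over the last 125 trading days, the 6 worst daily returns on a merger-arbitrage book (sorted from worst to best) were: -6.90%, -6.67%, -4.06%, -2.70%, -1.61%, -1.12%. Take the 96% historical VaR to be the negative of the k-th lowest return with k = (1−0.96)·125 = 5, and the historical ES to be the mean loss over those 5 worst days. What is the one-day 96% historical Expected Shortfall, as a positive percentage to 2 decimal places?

The 5 worst returns sum to -21.94%.
ES = −(-21.94%) / 5 = 4.388% ≈ 4.39%.

4.39%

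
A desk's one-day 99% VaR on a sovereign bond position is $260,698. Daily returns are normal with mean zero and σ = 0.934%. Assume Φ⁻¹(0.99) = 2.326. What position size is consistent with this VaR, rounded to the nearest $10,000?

$12,000,000

VaR as a fraction of value: z·σ = 2.326 × 0.934% = 2.17248%.
Position = $260,698 / 0.0217248 = $11,999,996.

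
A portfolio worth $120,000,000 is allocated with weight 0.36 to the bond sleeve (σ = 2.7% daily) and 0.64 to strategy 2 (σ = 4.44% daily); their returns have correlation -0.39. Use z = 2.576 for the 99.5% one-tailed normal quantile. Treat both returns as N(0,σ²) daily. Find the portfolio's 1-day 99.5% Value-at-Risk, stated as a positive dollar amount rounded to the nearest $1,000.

σ_p² = 0.36²·2.7² + 0.64²·4.44² + 2·-0.39·0.36·0.64·2.7·4.44 = 6.8651 (%²).
σ_p = √6.8651 = 2.620%.
VaR = 2.576 × 2.620% = 6.749%; on $120,000,000 that is $8,098,800.

$8,099,000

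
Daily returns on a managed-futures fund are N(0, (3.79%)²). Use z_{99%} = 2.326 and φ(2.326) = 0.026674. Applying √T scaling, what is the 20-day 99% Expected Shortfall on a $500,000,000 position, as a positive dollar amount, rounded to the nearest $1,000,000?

σ_{20d} = 3.79% × √20 = 16.949%.
ES multiplier = φ(z)/(1−α) = 0.026674/0.01 = 2.667.
ES = 16.949% × 2.667 = 45.203%; on $500,000,000: $226,015,000.

$226,000,000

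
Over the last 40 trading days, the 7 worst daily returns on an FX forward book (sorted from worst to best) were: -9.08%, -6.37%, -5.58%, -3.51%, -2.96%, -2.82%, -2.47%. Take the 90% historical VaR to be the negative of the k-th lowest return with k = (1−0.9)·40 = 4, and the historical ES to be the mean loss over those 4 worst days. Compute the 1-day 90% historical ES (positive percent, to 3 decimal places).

6.135%

The 4 worst returns sum to -24.54%.
ES = −(-24.54%) / 4 = 6.135%.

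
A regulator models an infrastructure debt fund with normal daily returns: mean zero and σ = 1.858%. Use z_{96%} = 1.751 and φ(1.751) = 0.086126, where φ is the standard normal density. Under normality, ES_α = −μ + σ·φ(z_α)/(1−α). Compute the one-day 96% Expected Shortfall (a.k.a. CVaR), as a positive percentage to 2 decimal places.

4.00%

Tail multiplier: φ(z)/(1−α) = 0.086126 / 0.04 = 2.153.
ES = 1.858% × 2.153 = 4.000%.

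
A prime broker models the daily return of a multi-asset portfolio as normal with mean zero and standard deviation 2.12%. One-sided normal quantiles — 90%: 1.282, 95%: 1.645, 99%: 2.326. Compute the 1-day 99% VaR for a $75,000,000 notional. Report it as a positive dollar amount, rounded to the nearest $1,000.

$3,698,000

VaR = z·σ = 2.326 × 2.12% = 4.931%.
On $75,000,000: 0.04931 × $75,000,000 = $3,698,250.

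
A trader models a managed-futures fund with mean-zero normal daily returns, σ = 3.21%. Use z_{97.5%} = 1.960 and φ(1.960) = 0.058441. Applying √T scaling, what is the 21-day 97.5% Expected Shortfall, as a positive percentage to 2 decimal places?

34.39%

σ_{21d} = 3.21% × √21 = 14.710%.
ES multiplier = φ(z)/(1−α) = 0.058441/0.025 = 2.338.
ES = 14.710% × 2.338 = 34.392%.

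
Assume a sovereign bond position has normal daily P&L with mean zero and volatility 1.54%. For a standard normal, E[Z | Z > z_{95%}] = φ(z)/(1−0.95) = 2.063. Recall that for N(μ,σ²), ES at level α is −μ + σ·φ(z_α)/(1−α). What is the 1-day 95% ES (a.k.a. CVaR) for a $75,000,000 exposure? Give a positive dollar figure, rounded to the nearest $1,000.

$2,383,000

ES = 1.54% × 2.063 = 3.177%.
On $75,000,000: 0.03177 × $75,000,000 = $2,382,750.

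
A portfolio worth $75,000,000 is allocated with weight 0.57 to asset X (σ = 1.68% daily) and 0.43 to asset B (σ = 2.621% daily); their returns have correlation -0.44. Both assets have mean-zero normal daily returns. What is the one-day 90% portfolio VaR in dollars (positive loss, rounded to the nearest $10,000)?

σ_p² = 0.57²·1.68² + 0.43²·2.621² + 2·-0.44·0.57·0.43·1.68·2.621 = 1.2375 (%²).
σ_p = √1.2375 = 1.112%.
At 90%, z = 1.282.
VaR = 1.282 × 1.112% = 1.426%; on $75,000,000 that is $1,069,500.

$1,070,000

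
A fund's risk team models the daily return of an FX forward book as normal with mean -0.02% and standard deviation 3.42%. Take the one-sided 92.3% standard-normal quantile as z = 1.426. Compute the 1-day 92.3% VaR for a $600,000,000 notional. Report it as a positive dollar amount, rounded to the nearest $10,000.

VaR = −μ + z·σ = −(-0.02%) + 1.426 × 3.42% = 4.897%.
On $600,000,000: 0.04897 × $600,000,000 = $29,382,000.

$29,380,000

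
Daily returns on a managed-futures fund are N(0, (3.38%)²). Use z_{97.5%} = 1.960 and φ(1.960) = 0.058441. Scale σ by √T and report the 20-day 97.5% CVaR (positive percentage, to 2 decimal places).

35.34%

σ_{20d} = 3.38% × √20 = 15.116%.
ES multiplier = φ(z)/(1−α) = 0.058441/0.025 = 2.338.
ES = 15.116% × 2.338 = 35.341%.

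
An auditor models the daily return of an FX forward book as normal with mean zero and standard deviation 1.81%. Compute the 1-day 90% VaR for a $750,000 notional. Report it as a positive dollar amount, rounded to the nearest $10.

At 90% one-sided, z = 1.282.
VaR = z·σ = 1.282 × 1.81% = 2.320%.
On $750,000: 0.02320 × $750,000 = $17,400.

$17,400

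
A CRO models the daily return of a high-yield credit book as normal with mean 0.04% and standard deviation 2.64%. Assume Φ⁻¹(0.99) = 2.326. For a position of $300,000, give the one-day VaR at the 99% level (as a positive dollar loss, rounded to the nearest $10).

VaR = −μ + z·σ = −(0.04%) + 2.326 × 2.64% = 6.101%.
On $300,000: 0.06101 × $300,000 = $18,303.

$18,300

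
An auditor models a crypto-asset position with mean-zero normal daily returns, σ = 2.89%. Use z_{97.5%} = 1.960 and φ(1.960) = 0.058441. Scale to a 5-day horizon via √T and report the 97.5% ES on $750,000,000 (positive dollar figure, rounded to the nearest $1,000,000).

$113,000,000

σ_{5d} = 2.89% × √5 = 6.462%.
ES multiplier = φ(z)/(1−α) = 0.058441/0.025 = 2.338.
ES = 6.462% × 2.338 = 15.108%; on $750,000,000: $113,310,000.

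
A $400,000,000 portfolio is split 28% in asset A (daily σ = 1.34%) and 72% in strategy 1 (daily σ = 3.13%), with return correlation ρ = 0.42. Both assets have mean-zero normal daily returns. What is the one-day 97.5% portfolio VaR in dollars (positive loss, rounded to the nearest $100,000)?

σ_p² = 0.28²·1.34² + 0.72²·3.13² + 2·0.42·0.28·0.72·1.34·3.13 = 5.9298 (%²).
σ_p = √5.9298 = 2.435%.
At 97.5%, z = 1.960.
VaR = 1.960 × 2.435% = 4.773%; on $400,000,000 that is $19,092,000.

$19,100,000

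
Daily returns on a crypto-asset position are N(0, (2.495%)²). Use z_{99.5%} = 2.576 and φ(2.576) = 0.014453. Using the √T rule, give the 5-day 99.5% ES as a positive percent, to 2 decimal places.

σ_{5d} = 2.495% × √5 = 5.579%.
ES multiplier = φ(z)/(1−α) = 0.014453/0.005 = 2.891.
ES = 5.579% × 2.891 = 16.129%.

16.13%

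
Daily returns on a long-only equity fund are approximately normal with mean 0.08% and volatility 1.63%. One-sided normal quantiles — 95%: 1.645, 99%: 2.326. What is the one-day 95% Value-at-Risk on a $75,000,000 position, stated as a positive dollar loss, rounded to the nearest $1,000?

$1,951,000

VaR = −μ + z·σ = −(0.08%) + 1.645 × 1.63% = 2.601%.
On $75,000,000: 0.02601 × $75,000,000 = $1,950,750.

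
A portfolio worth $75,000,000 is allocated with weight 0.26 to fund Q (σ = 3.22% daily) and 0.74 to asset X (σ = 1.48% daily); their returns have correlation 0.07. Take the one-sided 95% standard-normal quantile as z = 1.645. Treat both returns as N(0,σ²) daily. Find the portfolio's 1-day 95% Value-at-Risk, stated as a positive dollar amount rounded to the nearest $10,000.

σ_p² = 0.26²·3.22² + 0.74²·1.48² + 2·0.07·0.26·0.74·3.22·1.48 = 2.0287 (%²).
σ_p = √2.0287 = 1.424%.
VaR = 1.645 × 1.424% = 2.342%; on $75,000,000 that is $1,756,500.

$1,760,000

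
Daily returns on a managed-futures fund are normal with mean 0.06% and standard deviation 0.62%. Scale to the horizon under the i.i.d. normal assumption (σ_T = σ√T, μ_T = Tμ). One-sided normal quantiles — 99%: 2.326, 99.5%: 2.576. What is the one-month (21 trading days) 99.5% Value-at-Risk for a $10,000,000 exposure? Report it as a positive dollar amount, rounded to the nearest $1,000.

σ_{21d} = 0.62% × √21 = 2.841%; μ_{21d} = 21 × 0.06% = 1.260%.
VaR = −(1.260%) + 2.576 × 2.841% = 6.058%.
On $10,000,000: 0.06058 × $10,000,000 = $605,800.

$606,000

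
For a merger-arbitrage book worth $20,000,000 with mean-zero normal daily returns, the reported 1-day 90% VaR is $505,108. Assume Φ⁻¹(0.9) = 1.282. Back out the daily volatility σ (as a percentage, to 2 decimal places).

1.97%

VaR as a fraction: $505,108 / $20,000,000 = 2.526%.
σ = VaR / z = 2.526% / 1.282 = 1.970%.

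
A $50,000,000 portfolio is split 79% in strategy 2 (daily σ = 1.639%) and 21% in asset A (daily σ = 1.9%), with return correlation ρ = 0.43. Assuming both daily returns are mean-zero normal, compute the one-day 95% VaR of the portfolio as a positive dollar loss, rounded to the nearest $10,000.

$1,240,000

σ_p² = 0.79²·1.639² + 0.21²·1.9² + 2·0.43·0.79·0.21·1.639·1.9 = 2.2800 (%²).
σ_p = √2.2800 = 1.510%.
At 95%, z = 1.645.
VaR = 1.645 × 1.510% = 2.484%; on $50,000,000 that is $1,242,000.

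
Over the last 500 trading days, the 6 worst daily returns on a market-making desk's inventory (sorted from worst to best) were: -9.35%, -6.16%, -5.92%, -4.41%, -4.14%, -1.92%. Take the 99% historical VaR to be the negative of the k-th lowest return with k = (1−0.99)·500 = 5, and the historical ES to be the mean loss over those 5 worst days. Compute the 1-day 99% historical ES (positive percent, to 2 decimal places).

The 5 worst returns sum to -29.98%.
ES = −(-29.98%) / 5 = 5.996% ≈ 6.00%.

6.00%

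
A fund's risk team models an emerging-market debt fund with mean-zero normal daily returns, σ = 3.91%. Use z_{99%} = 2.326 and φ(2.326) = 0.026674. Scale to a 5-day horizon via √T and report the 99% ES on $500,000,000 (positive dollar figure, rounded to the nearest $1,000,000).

$117,000,000

σ_{5d} = 3.91% × √5 = 8.743%.
ES multiplier = φ(z)/(1−α) = 0.026674/0.01 = 2.667.
ES = 8.743% × 2.667 = 23.318%; on $500,000,000: $116,590,000.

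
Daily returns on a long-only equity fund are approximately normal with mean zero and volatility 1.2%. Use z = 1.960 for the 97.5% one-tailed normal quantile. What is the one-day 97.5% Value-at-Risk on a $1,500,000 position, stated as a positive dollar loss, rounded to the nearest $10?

VaR = z·σ = 1.960 × 1.2% = 2.352%.
On $1,500,000: 0.02352 × $1,500,000 = $35,280.

$35,280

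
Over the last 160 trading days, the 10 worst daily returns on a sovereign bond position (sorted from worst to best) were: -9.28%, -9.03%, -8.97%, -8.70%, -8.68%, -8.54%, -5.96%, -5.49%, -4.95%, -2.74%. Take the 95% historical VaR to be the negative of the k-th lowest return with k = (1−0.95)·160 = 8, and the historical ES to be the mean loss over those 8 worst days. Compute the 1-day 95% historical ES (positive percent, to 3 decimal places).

8.081%

The 8 worst returns sum to -64.65%.
ES = −(-64.65%) / 8 = 8.08125% ≈ 8.081%.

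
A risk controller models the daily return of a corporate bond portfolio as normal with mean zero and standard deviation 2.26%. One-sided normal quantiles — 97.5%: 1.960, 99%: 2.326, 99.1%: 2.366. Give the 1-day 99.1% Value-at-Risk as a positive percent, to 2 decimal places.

5.35%

VaR = z·σ = 2.366 × 2.26% = 5.347%.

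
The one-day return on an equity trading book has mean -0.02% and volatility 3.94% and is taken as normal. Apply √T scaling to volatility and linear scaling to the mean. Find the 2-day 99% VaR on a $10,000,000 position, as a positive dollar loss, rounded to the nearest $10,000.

At 99%, z = 2.326.
σ_{2d} = 3.94% × √2 = 5.572%; μ_{2d} = 2 × -0.02% = -0.040%.
VaR = −(-0.040%) + 2.326 × 5.572% = 13.000%.
On $10,000,000: 0.13000 × $10,000,000 = $1,300,000.

$1,300,000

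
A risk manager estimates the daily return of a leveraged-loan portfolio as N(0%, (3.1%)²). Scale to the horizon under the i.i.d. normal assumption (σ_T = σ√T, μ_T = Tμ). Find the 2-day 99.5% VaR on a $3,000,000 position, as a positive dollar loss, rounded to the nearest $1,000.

At 99.5%, z = 2.576.
σ_{2d} = 3.1% × √2 = 4.384%.
VaR = 2.576 × 4.384% = 11.293%.
On $3,000,000: 0.11293 × $3,000,000 = $338,790.

$339,000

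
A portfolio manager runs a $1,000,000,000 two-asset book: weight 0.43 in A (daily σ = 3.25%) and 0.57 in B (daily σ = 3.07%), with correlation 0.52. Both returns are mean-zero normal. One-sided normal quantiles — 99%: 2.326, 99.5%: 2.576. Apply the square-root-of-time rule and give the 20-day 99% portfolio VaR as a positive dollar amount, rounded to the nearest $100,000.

σ_p = √(0.43²·3.25² + 0.57²·3.07² + 2·0.52·0.43·0.57·3.25·3.07) = 2.749%.
σ_{20d} = 2.749% × √20 = 12.294%.
VaR = 2.326 × 12.294% = 28.596%; on $1,000,000,000 that is $285,960,000.

$286,000,000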